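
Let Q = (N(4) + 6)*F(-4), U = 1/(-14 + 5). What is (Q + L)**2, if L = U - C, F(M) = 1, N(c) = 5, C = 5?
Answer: 2809/81 ≈ 34.679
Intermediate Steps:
U = -1/9 (U = 1/(-9) = -1/9 ≈ -0.11111)
Q = 11 (Q = (5 + 6)*1 = 11*1 = 11)
L = -46/9 (L = -1/9 - 1*5 = -1/9 - 5 = -46/9 ≈ -5.1111)
(Q + L)**2 = (11 - 46/9)**2 = (53/9)**2 = 2809/81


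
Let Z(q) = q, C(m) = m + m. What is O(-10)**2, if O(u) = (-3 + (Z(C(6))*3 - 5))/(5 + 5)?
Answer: 196/25 ≈ 7.8400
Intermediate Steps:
C(m) = 2*m
O(u) = 14/5 (O(u) = (-3 + ((2*6)*3 - 5))/(5 + 5) = (-3 + (12*3 - 5))/10 = (-3 + (36 - 5))*(1/10) = (-3 + 31)*(1/10) = 28*(1/10) = 14/5)
O(-10)**2 = (14/5)**2 = 196/25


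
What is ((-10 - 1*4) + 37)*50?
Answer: 1150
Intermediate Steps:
((-10 - 1*4) + 37)*50 = ((-10 - 4) + 37)*50 = (-14 + 37)*50 = 23*50 = 1150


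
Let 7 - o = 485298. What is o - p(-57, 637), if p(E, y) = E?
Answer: -485234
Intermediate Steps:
o = -485291 (o = 7 - 1*485298 = 7 - 485298 = -485291)
o - p(-57, 637) = -485291 - 1*(-57) = -485291 + 57 = -485234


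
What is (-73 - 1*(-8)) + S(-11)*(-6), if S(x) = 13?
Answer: -143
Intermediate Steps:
(-73 - 1*(-8)) + S(-11)*(-6) = (-73 - 1*(-8)) + 13*(-6) = (-73 + 8) - 78 = -65 - 78 = -143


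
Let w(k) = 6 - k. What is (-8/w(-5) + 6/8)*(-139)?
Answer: -139/44 ≈ -3.1591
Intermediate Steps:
(-8/w(-5) + 6/8)*(-139) = (-8/(6 - 1*(-5)) + 6/8)*(-139) = (-8/(6 + 5) + 6*(⅛))*(-139) = (-8/11 + ¾)*(-139) = (1/44)*(-139) = -139/44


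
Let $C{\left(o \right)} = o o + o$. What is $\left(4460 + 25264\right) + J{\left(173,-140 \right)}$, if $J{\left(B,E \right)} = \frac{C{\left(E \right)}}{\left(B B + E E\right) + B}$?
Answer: $\frac{738680854}{24851} \approx 29724.0$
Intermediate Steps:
$C{\left(o \right)} = o + o^{2}$ ($C{\left(o \right)} = o^{2} + o = o + o^{2}$)
$J{\left(B,E \right)} = \frac{E \left(1 + E\right)}{B + B^{2} + E^{2}}$ ($J{\left(B,E \right)} = \frac{E \left(1 + E\right)}{\left(B B + E E\right) + B} = \frac{E \left(1 + E\right)}{\left(B^{2} + E^{2}\right) + B} = \frac{E \left(1 + E\right)}{B + B^{2} + E^{2}}$)
$\left(4460 + 25264\right) + J{\left(173,-140 \right)} = \left(4460 + 25264\right) - \frac{140 \left(1 - 140\right)}{173 + 173^{2} + \left(-140\right)^{2}} = 29724 - 140 \frac{1}{173 + 29929 + 19600} \left(-139\right) = 29724 - 140 \cdot \frac{1}{49702} \left(-139\right) = 29724 - \frac{70}{24851} \left(-139\right) = 29724 + \frac{9730}{24851} = \frac{738680854}{24851}$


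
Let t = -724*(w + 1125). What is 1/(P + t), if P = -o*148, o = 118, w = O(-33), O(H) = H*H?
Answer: -1/1620400 ≈ -6.1713e-7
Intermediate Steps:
O(H) = H²
w = 1089 (w = (-33)² = 1089)
P = -17464 (P = -1*118*148 = -118*148 = -17464)
t = -1602936 (t = -724*(1089 + 1125) = -724*2214 = -1602936)
1/(P + t) = 1/(-17464 - 1602936) = 1/(-1620400) = -1/1620400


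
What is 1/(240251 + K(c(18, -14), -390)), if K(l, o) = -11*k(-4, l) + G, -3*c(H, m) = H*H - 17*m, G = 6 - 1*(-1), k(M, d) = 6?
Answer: 1/240192 ≈ 4.1633e-6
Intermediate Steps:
G = 7 (G = 6 + 1 = 7)
c(H, m) = -H²/3 + 17*m/3 (c(H, m) = -(H*H - 17*m)/3 = -(H² - 17*m)/3 = -H²/3 + 17*m/3)
K(l, o) = -59 (K(l, o) = -11*6 + 7 = -66 + 7 = -59)
1/(240251 + K(c(18, -14), -390)) = 1/(240251 - 59) = 1/240192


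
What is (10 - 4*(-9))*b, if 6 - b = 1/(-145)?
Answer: 40066/145 ≈ 276.32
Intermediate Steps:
b = 871/145 (b = 6 - 1/(-145) = 6 - 1*(-1/145) = 6 + 1/145 = 871/145 ≈ 6.0069)
(10 - 4*(-9))*b = (10 - 4*(-9))*(871/145) = (10 + 36)*(871/145) = 46*(871/145) = 40066/145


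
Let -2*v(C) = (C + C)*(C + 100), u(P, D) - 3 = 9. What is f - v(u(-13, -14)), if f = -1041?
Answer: 303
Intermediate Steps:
u(P, D) = 12 (u(P, D) = 3 + 9 = 12)
v(C) = -C*(100 + C) (v(C) = -(C + C)*(C + 100)/2 = -2*C*(100 + C)/2 = -C*(100 + C))
f - v(u(-13, -14)) = -1041 - (-1)*12*(100 + 12) = -1041 - (-1)*12*112 = -1041 - 1*(-1344) = -1041 + 1344 = 303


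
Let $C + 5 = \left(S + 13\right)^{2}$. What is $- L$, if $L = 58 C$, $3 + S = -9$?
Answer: $232$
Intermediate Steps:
$S = -12$ ($S = -3 - 9 = -12$)
$C = -4$ ($C = -5 + \left(-12 + 13\right)^{2} = -5 + 1^{2} = -5 + 1 = -4$)
$L = -232$ ($L = 58 \left(-4\right) = -232$)
$- L = \left(-1\right) \left(-232\right) = 232$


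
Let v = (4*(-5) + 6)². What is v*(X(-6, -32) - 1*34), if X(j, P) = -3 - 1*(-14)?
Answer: -4508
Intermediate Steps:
X(j, P) = 11 (X(j, P) = -3 + 14 = 11)
v = 196 (v = (-20 + 6)² = (-14)² = 196)
v*(X(-6, -32) - 1*34) = 196*(11 - 1*34) = 196*(11 - 34) = 196*(-23) = -4508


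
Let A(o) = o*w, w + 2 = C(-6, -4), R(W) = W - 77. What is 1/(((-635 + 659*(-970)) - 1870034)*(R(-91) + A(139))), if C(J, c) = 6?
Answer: -1/973840812 ≈ -1.0269e-9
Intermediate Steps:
R(W) = -77 + W
w = 4 (w = -2 + 6 = 4)
A(o) = 4*o (A(o) = o*4 = 4*o)
1/(((-635 + 659*(-970)) - 1870034)*(R(-91) + A(139))) = 1/(((-635 + 659*(-970)) - 1870034)*((-77 - 91) + 4*139)) = 1/(((-635 - 639230) - 1870034)*(-168 + 556)) = 1/((-639865 - 1870034)*388) = 1/(-2509899*388) = 1/(-973840812) = -1/973840812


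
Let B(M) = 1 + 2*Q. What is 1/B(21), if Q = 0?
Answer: 1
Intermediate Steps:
B(M) = 1 (B(M) = 1 + 2*0 = 1 + 0 = 1)
1/B(21) = 1/1 = 1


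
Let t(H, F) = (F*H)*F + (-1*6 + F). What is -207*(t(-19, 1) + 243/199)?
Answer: 938331/199 ≈ 4715.2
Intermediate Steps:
t(H, F) = -6 + F + H*F² (t(H, F) = H*F² + (-6 + F) = -6 + F + H*F²)
-207*(t(-19, 1) + 243/199) = -207*((-6 + 1 - 19*1²) + 243/199) = -207*((-6 + 1 - 19*1) + 243*(1/199)) = -207*((-6 + 1 - 19) + 243/199) = -207*(-24 + 243/199) = -207*(-4533/199) = 938331/199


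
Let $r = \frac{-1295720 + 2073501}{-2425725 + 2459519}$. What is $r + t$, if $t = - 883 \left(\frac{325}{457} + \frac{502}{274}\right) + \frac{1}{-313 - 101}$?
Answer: $- \frac{486740642664259}{218986184511} \approx -2222.7$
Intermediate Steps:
$r = \frac{777781}{33794} \approx 23.015$
$t = - \frac{58209230993}{25920126}$ ($t = - 883 \left(325 \cdot \frac{1}{457} + 502 \cdot \frac{1}{274}\right) + \frac{1}{-414} = - 883 \left(\frac{325}{457} + \frac{251}{137}\right) - \frac{1}{414} = \left(-883\right) \frac{159232}{62609} - \frac{1}{414} = - \frac{140601856}{62609} - \frac{1}{414} = - \frac{58209230993}{25920126} \approx -2245.7$)
$r + t = \frac{777781}{33794} - \frac{58209230993}{25920126} = - \frac{486740642664259}{218986184511}$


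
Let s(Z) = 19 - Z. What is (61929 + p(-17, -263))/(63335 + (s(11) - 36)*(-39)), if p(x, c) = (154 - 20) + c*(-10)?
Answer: 64693/64427 ≈ 1.0041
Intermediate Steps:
p(x, c) = 134 - 10*c
(61929 + p(-17, -263))/(63335 + (s(11) - 36)*(-39)) = (61929 + (134 - 10*(-263)))/(63335 + ((19 - 1*11) - 36)*(-39)) = (61929 + (134 + 2630))/(63335 + ((19 - 11) - 36)*(-39)) = (61929 + 2764)/(63335 + (8 - 36)*(-39)) = 64693/(63335 - 28*(-39)) = 64693/(63335 + 1092) = 64693/64427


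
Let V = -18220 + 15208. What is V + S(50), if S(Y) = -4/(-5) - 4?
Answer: -15076/5 ≈ -3015.2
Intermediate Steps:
S(Y) = -16/5 (S(Y) = -4*(-⅕) - 4 = ⅘ - 4 = -16/5)
V = -3012
V + S(50) = -3012 - 16/5 = -15076/5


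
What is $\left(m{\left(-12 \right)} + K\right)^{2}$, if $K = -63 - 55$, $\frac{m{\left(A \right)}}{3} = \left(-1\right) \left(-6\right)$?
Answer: $10000$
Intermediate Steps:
$m{\left(A \right)} = 18$ ($m{\left(A \right)} = 3 \left(\left(-1\right) \left(-6\right)\right) = 3 \cdot 6 = 18$)
$K = -118$ ($K = -63 - 55 = -118$)
$\left(m{\left(-12 \right)} + K\right)^{2} = \left(18 - 118\right)^{2} = \left(-100\right)^{2} = 10000$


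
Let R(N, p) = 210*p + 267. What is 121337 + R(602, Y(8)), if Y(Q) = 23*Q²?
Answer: 430724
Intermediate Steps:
R(N, p) = 267 + 210*p
121337 + R(602, Y(8)) = 121337 + (267 + 210*(23*8²)) = 121337 + (267 + 210*(23*64)) = 121337 + (267 + 210*1472) = 121337 + (267 + 309120) = 121337 + 309387 = 430724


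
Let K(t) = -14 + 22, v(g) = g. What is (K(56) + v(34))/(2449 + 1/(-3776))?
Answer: 158592/9247423 ≈ 0.017150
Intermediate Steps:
K(t) = 8
(K(56) + v(34))/(2449 + 1/(-3776)) = (8 + 34)/(2449 + 1/(-3776)) = 42/(2449 - 1/3776) = 42/(9247423/3776) = 42*(3776/9247423) = 158592/9247423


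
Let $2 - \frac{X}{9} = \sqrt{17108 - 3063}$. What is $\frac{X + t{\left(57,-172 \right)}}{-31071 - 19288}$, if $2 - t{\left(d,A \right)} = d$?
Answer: $\frac{37}{50359} + \frac{477 \sqrt{5}}{50359} \approx 0.021915$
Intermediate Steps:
$X = 18 - 477 \sqrt{5}$ ($X = 18 - 9 \sqrt{17108 - 3063} = 18 - 9 \sqrt{14045} = 18 - 9 \cdot 53 \sqrt{5} = 18 - 477 \sqrt{5} \approx -1048.6$)
$t{\left(d,A \right)} = 2 - d$
$\frac{X + t{\left(57,-172 \right)}}{-31071 - 19288} = \frac{\left(18 - 477 \sqrt{5}\right) + \left(2 - 57\right)}{-31071 - 19288} = \frac{\left(18 - 477 \sqrt{5}\right) + \left(2 - 57\right)}{-50359} = \left(\left(18 - 477 \sqrt{5}\right) - 55\right) \left(- \frac{1}{50359}\right) = \left(-37 - 477 \sqrt{5}\right) \left(- \frac{1}{50359}\right) = \frac{37}{50359} + \frac{477 \sqrt{5}}{50359}$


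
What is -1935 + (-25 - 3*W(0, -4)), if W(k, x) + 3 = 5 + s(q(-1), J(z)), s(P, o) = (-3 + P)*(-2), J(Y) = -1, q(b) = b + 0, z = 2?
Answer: -1990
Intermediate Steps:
q(b) = b
s(P, o) = 6 - 2*P
W(k, x) = 10 (W(k, x) = -3 + (5 + (6 - 2*(-1))) = -3 + (5 + (6 + 2)) = -3 + (5 + 8) = -3 + 13 = 10)
-1935 + (-25 - 3*W(0, -4)) = -1935 + (-25 - 3*10) = -1935 + (-25 - 30) = -1935 - 55 = -1990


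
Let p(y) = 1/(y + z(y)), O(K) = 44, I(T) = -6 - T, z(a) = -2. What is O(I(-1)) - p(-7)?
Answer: 397/9 ≈ 44.111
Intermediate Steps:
p(y) = 1/(-2 + y) (p(y) = 1/(y - 2) = 1/(-2 + y))
O(I(-1)) - p(-7) = 44 - 1/(-2 - 7) = 44 - 1/(-9) = 44 - 1*(-⅑) = 44 + ⅑ = 397/9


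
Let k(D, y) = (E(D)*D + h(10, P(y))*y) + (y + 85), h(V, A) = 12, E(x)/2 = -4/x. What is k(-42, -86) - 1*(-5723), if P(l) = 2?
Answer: 4682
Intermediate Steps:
E(x) = -8/x (E(x) = 2*(-4/x) = -8/x)
k(D, y) = 77 + 13*y (k(D, y) = ((-8/D)*D + 12*y) + (y + 85) = (-8 + 12*y) + (85 + y) = 77 + 13*y)
k(-42, -86) - 1*(-5723) = (77 + 13*(-86)) - 1*(-5723) = (77 - 1118) + 5723 = -1041 + 5723 = 4682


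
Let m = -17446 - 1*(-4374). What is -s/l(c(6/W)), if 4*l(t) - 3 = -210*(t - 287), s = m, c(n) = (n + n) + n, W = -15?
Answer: 52288/60525 ≈ 0.86391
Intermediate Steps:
m = -13072 (m = -17446 + 4374 = -13072)
c(n) = 3*n (c(n) = 2*n + n = 3*n)
s = -13072
l(t) = 60273/4 - 105*t/2 (l(t) = ¾ + (-210*(t - 287))/4 = ¾ + (-210*(-287 + t))/4 = ¾ + (60270 - 210*t)/4 = ¾ + (30135/2 - 105*t/2) = 60273/4 - 105*t/2)
-s/l(c(6/W)) = -(-13072)/(60273/4 - 315*6/(-15)/2) = -(-13072)/(60273/4 - 315*6*(-1/15)/2) = -(-13072)/(60273/4 - 315*(-2)/(2*5)) = -(-13072)/(60273/4 - 105/2*(-6/5)) = -(-13072)/(60273/4 + 63) = -(-13072)/60525/4 = -(-13072)*4/60525 = -1*(-52288/60525) = 52288/60525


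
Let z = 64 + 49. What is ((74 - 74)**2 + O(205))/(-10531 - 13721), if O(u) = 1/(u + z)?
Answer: -1/7712136 ≈ -1.2967e-7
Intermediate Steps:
z = 113
O(u) = 1/(113 + u) (O(u) = 1/(u + 113) = 1/(113 + u))
((74 - 74)**2 + O(205))/(-10531 - 13721) = ((74 - 74)**2 + 1/(113 + 205))/(-10531 - 13721) = (0**2 + 1/318)/(-24252) = (0 + 1/318)*(-1/24252) = (1/318)*(-1/24252) = -1/7712136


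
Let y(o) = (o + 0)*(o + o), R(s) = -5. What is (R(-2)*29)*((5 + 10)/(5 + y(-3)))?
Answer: -2175/23 ≈ -94.565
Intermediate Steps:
y(o) = 2*o² (y(o) = o*(2*o) = 2*o²)
(R(-2)*29)*((5 + 10)/(5 + y(-3))) = (-5*29)*((5 + 10)/(5 + 2*(-3)²)) = -2175/(5 + 2*9) = -2175/(5 + 18) = -2175/23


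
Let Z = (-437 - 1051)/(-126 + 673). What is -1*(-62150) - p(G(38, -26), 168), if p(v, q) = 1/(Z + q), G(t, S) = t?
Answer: 5618856653/90408 ≈ 62150.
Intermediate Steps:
Z = -1488/547 ≈ -2.7203
p(v, q) = 1/(-1488/547 + q)
-1*(-62150) - p(G(38, -26), 168) = -1*(-62150) - 547/(-1488 + 547*168) = 62150 - 547/(-1488 + 91896) = 62150 - 547/90408 = 5618856653/90408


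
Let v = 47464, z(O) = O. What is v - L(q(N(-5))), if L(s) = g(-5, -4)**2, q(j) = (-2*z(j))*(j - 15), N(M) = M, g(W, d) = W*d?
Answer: 47064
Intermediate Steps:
q(j) = -2*j*(-15 + j) (q(j) = (-2*j)*(j - 15) = (-2*j)*(-15 + j) = -2*j*(-15 + j))
L(s) = 400 (L(s) = (-5*(-4))**2 = 20**2 = 400)
v - L(q(N(-5))) = 47464 - 1*400 = 47464 - 400 = 47064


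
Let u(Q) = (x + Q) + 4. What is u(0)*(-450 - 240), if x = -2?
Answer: -1380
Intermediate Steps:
u(Q) = 2 + Q (u(Q) = (-2 + Q) + 4 = 2 + Q)
u(0)*(-450 - 240) = (2 + 0)*(-450 - 240) = 2*(-690) = -1380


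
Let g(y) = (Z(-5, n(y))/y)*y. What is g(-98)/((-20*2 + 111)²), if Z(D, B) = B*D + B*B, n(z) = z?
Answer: 10094/5041 ≈ 2.0024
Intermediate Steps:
Z(D, B) = B² + B*D (Z(D, B) = B*D + B² = B² + B*D)
g(y) = y*(-5 + y) (g(y) = ((y*(y - 5))/y)*y = ((y*(-5 + y))/y)*y = (-5 + y)*y = y*(-5 + y))
g(-98)/((-20*2 + 111)²) = (-98*(-5 - 98))/((-20*2 + 111)²) = (-98*(-103))/((-40 + 111)²) = 10094/(71²) = 10094/5041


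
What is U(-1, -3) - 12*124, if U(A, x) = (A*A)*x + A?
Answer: -1492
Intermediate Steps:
U(A, x) = A + x*A² (U(A, x) = A²*x + A = x*A² + A = A + x*A²)
U(-1, -3) - 12*124 = -(1 - 1*(-3)) - 12*124 = -(1 + 3) - 1488 = -1*4 - 1488 = -4 - 1488 = -1492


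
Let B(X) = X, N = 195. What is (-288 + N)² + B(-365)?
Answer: 8284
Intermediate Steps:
(-288 + N)² + B(-365) = (-288 + 195)² - 365 = (-93)² - 365 = 8649 - 365 = 8284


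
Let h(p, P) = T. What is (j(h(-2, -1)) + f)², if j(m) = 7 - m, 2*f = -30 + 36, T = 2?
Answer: 64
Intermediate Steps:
h(p, P) = 2
f = 3 (f = (-30 + 36)/2 = (½)*6 = 3)
(j(h(-2, -1)) + f)² = ((7 - 1*2) + 3)² = ((7 - 2) + 3)² = (5 + 3)² = 8² = 64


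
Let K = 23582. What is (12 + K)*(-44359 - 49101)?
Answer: -2205095240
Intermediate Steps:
(12 + K)*(-44359 - 49101) = (12 + 23582)*(-44359 - 49101) = 23594*(-93460) = -2205095240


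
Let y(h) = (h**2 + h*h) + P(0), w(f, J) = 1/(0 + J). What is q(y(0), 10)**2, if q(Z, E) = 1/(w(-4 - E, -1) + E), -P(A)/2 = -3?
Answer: 1/81 ≈ 0.012346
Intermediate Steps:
P(A) = 6 (P(A) = -2*(-3) = 6)
w(f, J) = 1/J
y(h) = 6 + 2*h**2 (y(h) = (h**2 + h*h) + 6 = (h**2 + h**2) + 6 = 2*h**2 + 6 = 6 + 2*h**2)
q(Z, E) = 1/(-1 + E) (q(Z, E) = 1/(1/(-1) + E) = 1/(-1 + E))
q(y(0), 10)**2 = (1/(-1 + 10))**2 = (1/9)**2 = 1/81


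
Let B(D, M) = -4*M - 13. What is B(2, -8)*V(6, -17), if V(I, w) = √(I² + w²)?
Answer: 95*√13 ≈ 342.53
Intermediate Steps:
B(D, M) = -13 - 4*M
B(2, -8)*V(6, -17) = (-13 - 4*(-8))*√(6² + (-17)²) = (-13 + 32)*√(36 + 289) = 19*√325 = 19*(5*√13) = 95*√13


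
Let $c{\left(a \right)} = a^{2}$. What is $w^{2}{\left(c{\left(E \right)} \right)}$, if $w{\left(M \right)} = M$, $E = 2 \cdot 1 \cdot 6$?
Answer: $20736$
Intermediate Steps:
$E = 12$ ($E = 2 \cdot 6 = 12$)
$w^{2}{\left(c{\left(E \right)} \right)} = \left(12^{2}\right)^{2} = 144^{2} = 20736$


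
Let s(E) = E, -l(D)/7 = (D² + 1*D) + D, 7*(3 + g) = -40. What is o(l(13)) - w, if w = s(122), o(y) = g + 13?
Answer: -824/7 ≈ -117.71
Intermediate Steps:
g = -61/7 (g = -3 + (⅐)*(-40) = -3 - 40/7 = -61/7 ≈ -8.7143)
l(D) = -14*D - 7*D² (l(D) = -7*((D² + 1*D) + D) = -7*((D² + D) + D) = -7*((D + D²) + D) = -7*(D² + 2*D) = -14*D - 7*D²)
o(y) = 30/7 (o(y) = -61/7 + 13 = 30/7)
w = 122
o(l(13)) - w = 30/7 - 1*122 = 30/7 - 122 = -824/7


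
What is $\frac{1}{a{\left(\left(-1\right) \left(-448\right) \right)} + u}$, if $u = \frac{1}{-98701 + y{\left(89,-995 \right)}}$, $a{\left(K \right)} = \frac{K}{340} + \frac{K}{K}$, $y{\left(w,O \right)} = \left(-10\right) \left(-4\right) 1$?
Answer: $\frac{8386185}{19436132} \approx 0.43147$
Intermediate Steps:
$y{\left(w,O \right)} = 40$ ($y{\left(w,O \right)} = 40 \cdot 1 = 40$)
$a{\left(K \right)} = 1 + \frac{K}{340}$ ($a{\left(K \right)} = K \frac{1}{340} + 1 = \frac{K}{340} + 1 = 1 + \frac{K}{340}$)
$u = - \frac{1}{98661}$ ($u = \frac{1}{-98701 + 40} = \frac{1}{-98661} = - \frac{1}{98661} \approx -1.0136 \cdot 10^{-5}$)
$\frac{1}{a{\left(\left(-1\right) \left(-448\right) \right)} + u} = \frac{1}{\left(1 + \frac{\left(-1\right) \left(-448\right)}{340}\right) - \frac{1}{98661}} = \frac{1}{\left(1 + \frac{1}{340} \cdot 448\right) - \frac{1}{98661}} = \frac{1}{\left(1 + \frac{112}{85}\right) - \frac{1}{98661}} = \frac{1}{\frac{197}{85} - \frac{1}{98661}} = \frac{1}{\frac{19436132}{8386185}} = \frac{8386185}{19436132}$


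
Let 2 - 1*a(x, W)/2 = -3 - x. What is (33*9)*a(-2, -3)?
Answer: 1782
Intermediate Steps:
a(x, W) = 10 + 2*x (a(x, W) = 4 - 2*(-3 - x) = 4 + (6 + 2*x) = 10 + 2*x)
(33*9)*a(-2, -3) = (33*9)*(10 + 2*(-2)) = 297*(10 - 4) = 297*6 = 1782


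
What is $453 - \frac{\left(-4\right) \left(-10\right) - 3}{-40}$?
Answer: $\frac{18157}{40} \approx 453.92$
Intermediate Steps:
$453 - \frac{\left(-4\right) \left(-10\right) - 3}{-40} = 453 - \left(40 - 3\right) \left(- \frac{1}{40}\right) = 453 - 37 \left(- \frac{1}{40}\right) = 453 - - \frac{37}{40} = 453 + \frac{37}{40} = \frac{18157}{40}$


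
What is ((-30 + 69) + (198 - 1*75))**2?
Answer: 26244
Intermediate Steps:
((-30 + 69) + (198 - 1*75))**2 = (39 + (198 - 75))**2 = (39 + 123)**2 = 162**2 = 26244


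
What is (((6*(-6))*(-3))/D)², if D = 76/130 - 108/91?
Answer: 603684900/18769 ≈ 32164.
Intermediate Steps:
D = -274/455 (D = 76*(1/130) - 108*1/91 = 38/65 - 108/91 = -274/455 ≈ -0.60220)
(((6*(-6))*(-3))/D)² = (((6*(-6))*(-3))/(-274/455))² = (-36*(-3)*(-455/274))² = (108*(-455/274))² = (-24570/137)² = 603684900/18769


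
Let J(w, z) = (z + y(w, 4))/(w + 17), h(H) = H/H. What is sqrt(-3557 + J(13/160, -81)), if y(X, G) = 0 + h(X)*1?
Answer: I*sqrt(26603243373)/2733 ≈ 59.68*I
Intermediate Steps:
h(H) = 1
y(X, G) = 1 (y(X, G) = 0 + 1*1 = 0 + 1 = 1)
J(w, z) = (1 + z)/(17 + w) (J(w, z) = (z + 1)/(w + 17) = (1 + z)/(17 + w))
sqrt(-3557 + J(13/160, -81)) = sqrt(-3557 + (1 - 81)/(17 + 13/160)) = sqrt(-3557 - 80/(17 + 13*(1/160))) = sqrt(-3557 - 80/(17 + 13/160)) = sqrt(-3557 - 80/(2733/160)) = sqrt(-3557 + (160/2733)*(-80)) = sqrt(-3557 - 12800/2733) = sqrt(-9734081/2733) = I*sqrt(26603243373)/2733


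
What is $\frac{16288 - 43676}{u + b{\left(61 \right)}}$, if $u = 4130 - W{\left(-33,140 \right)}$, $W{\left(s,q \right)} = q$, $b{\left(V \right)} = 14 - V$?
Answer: $- \frac{27388}{3943} \approx -6.946$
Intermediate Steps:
$u = 3990$ ($u = 4130 - 140 = 3990$)
$\frac{16288 - 43676}{u + b{\left(61 \right)}} = \frac{16288 - 43676}{3990 + \left(14 - 61\right)} = - \frac{27388}{3990 + \left(14 - 61\right)} = - \frac{27388}{3990 - 47} = - \frac{27388}{3943}$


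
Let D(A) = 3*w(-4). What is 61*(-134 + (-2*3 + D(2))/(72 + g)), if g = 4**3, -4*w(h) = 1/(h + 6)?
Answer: -523319/64 ≈ -8176.9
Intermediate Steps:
w(h) = -1/(4*(6 + h)) (w(h) = -1/(4*(h + 6)) = -1/(4*(6 + h)))
D(A) = -3/8 (D(A) = 3*(-1/(24 + 4*(-4))) = 3*(-1/(24 - 16)) = 3*(-1/8) = -3/8)
g = 64
61*(-134 + (-2*3 + D(2))/(72 + g)) = 61*(-134 + (-2*3 - 3/8)/(72 + 64)) = 61*(-134 + (-6 - 3/8)/136) = 61*(-134 - 51/8*1/136) = 61*(-134 - 3/64) = 61*(-8579/64) = -523319/64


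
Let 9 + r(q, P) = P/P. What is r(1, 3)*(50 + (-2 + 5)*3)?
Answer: -472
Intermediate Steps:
r(q, P) = -8 (r(q, P) = -9 + P/P = -9 + 1 = -8)
r(1, 3)*(50 + (-2 + 5)*3) = -8*(50 + (-2 + 5)*3) = -8*(50 + 3*3) = -8*(50 + 9) = -8*59 = -472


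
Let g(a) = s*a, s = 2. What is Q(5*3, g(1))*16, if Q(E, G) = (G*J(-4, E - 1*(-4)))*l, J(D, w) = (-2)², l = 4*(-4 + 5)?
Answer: 512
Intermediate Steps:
l = 4 (l = 4*1 = 4)
J(D, w) = 4
g(a) = 2*a
Q(E, G) = 16*G (Q(E, G) = (G*4)*4 = (4*G)*4 = 16*G)
Q(5*3, g(1))*16 = (16*(2*1))*16 = (16*2)*16 = 32*16 = 512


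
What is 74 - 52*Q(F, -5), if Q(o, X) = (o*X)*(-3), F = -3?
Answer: 2414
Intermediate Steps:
Q(o, X) = -3*X*o (Q(o, X) = (X*o)*(-3) = -3*X*o)
74 - 52*Q(F, -5) = 74 - (-156)*(-5)*(-3) = 74 - 52*(-45) = 74 + 2340 = 2414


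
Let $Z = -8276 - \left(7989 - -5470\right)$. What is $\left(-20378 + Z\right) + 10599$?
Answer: $-31514$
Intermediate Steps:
$Z = -21735$ ($Z = -8276 - \left(7989 + 5470\right) = -8276 - 13459 = -21735$)
$\left(-20378 + Z\right) + 10599 = \left(-20378 - 21735\right) + 10599 = -42113 + 10599 = -31514$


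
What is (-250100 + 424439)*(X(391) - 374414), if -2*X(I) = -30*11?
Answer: -65246196411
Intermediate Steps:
X(I) = 165 (X(I) = -(-15)*11 = -1/2*(-330) = 165)
(-250100 + 424439)*(X(391) - 374414) = (-250100 + 424439)*(165 - 374414) = 174339*(-374249) = -65246196411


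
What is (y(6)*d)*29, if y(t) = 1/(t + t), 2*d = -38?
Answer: -551/12 ≈ -45.917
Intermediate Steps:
d = -19 (d = (1/2)*(-38) = -19)
y(t) = 1/(2*t)
(y(6)*d)*29 = (((1/2)/6)*(-19))*29 = (((1/2)*(1/6))*(-19))*29 = ((1/12)*(-19))*29 = -19/12*29 = -551/12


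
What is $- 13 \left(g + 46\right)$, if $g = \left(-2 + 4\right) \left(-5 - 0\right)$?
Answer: $-468$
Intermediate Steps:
$g = -10$ ($g = 2 \left(-5 + 0\right) = 2 \left(-5\right) = -10$)
$- 13 \left(g + 46\right) = - 13 \left(-10 + 46\right) = \left(-13\right) 36 = -468$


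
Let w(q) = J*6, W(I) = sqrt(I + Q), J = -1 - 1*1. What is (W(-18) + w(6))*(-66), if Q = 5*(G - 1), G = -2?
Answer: 792 - 66*I*sqrt(33) ≈ 792.0 - 379.14*I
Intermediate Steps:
J = -2 (J = -1 - 1 = -2)
Q = -15 (Q = 5*(-2 - 1) = 5*(-3) = -15)
W(I) = sqrt(-15 + I) (W(I) = sqrt(I - 15) = sqrt(-15 + I))
w(q) = -12 (w(q) = -2*6 = -12)
(W(-18) + w(6))*(-66) = (sqrt(-15 - 18) - 12)*(-66) = (sqrt(-33) - 12)*(-66) = (I*sqrt(33) - 12)*(-66) = (-12 + I*sqrt(33))*(-66) = 792 - 66*I*sqrt(33)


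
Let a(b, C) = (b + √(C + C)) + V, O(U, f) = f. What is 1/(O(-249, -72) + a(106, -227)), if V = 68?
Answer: 51/5429 - I*√454/10858 ≈ 0.009394 - 0.0019624*I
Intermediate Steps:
a(b, C) = 68 + b + √2*√C (a(b, C) = (b + √(C + C)) + 68 = (b + √(2*C)) + 68 = (b + √2*√C) + 68 = 68 + b + √2*√C)
1/(O(-249, -72) + a(106, -227)) = 1/(-72 + (68 + 106 + √2*√(-227))) = 1/(-72 + (68 + 106 + √2*(I*√227))) = 1/(-72 + (68 + 106 + I*√454)) = 1/(-72 + (174 + I*√454)) = 1/(102 + I*√454)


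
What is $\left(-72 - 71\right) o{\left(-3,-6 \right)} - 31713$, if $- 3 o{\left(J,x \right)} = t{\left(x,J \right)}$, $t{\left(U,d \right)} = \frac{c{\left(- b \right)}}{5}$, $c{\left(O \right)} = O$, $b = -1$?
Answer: $- \frac{475552}{15} \approx -31703.0$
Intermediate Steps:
$t{\left(U,d \right)} = \frac{1}{5}$ ($t{\left(U,d \right)} = \frac{\left(-1\right) \left(-1\right)}{5} = 1 \cdot \frac{1}{5} = \frac{1}{5}$)
$o{\left(J,x \right)} = - \frac{1}{15}$ ($o{\left(J,x \right)} = \left(- \frac{1}{3}\right) \frac{1}{5} = - \frac{1}{15}$)
$\left(-72 - 71\right) o{\left(-3,-6 \right)} - 31713 = \left(-72 - 71\right) \left(- \frac{1}{15}\right) - 31713 = \left(-143\right) \left(- \frac{1}{15}\right) - 31713 = \frac{143}{15} - 31713 = - \frac{475552}{15}$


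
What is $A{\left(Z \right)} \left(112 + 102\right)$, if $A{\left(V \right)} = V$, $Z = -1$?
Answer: $-214$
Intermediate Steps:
$A{\left(Z \right)} \left(112 + 102\right) = - (112 + 102) = \left(-1\right) 214 = -214$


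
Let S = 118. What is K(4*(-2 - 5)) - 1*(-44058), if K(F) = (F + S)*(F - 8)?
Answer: 40818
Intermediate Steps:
K(F) = (-8 + F)*(118 + F) (K(F) = (F + 118)*(F - 8) = (118 + F)*(-8 + F) = (-8 + F)*(118 + F))
K(4*(-2 - 5)) - 1*(-44058) = (-944 + (4*(-2 - 5))² + 110*(4*(-2 - 5))) - 1*(-44058) = (-944 + (4*(-7))² + 110*(4*(-7))) + 44058 = (-944 + (-28)² + 110*(-28)) + 44058 = (-944 + 784 - 3080) + 44058 = -3240 + 44058 = 40818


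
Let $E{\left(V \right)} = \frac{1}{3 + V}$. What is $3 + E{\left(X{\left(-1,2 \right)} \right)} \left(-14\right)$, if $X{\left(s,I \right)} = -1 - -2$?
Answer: $- \frac{1}{2} \approx -0.5$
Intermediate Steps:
$X{\left(s,I \right)} = 1$ ($X{\left(s,I \right)} = -1 + 2 = 1$)
$3 + E{\left(X{\left(-1,2 \right)} \right)} \left(-14\right) = 3 + \frac{1}{3 + 1} \left(-14\right) = 3 + \frac{1}{4} \left(-14\right) = 3 - \frac{7}{2} = - \frac{1}{2}$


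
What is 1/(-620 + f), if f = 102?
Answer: -1/518 ≈ -0.0019305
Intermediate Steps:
1/(-620 + f) = 1/(-620 + 102) = 1/(-518) = -1/518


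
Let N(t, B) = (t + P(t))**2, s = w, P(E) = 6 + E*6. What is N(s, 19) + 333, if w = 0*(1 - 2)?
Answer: 369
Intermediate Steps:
P(E) = 6 + 6*E
w = 0 (w = 0*(-1) = 0)
s = 0
N(t, B) = (6 + 7*t)**2 (N(t, B) = (t + (6 + 6*t))**2 = (6 + 7*t)**2)
N(s, 19) + 333 = (6 + 7*0)**2 + 333 = (6 + 0)**2 + 333 = 6**2 + 333 = 36 + 333 = 369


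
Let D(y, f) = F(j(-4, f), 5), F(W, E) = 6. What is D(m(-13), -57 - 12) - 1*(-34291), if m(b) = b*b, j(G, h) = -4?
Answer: 34297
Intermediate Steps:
m(b) = b²
D(y, f) = 6
D(m(-13), -57 - 12) - 1*(-34291) = 6 - 1*(-34291) = 6 + 34291 = 34297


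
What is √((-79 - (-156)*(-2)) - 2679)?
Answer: I*√3070 ≈ 55.408*I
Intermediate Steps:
√((-79 - (-156)*(-2)) - 2679) = √((-79 - 52*6) - 2679) = √((-79 - 312) - 2679) = √(-391 - 2679) = √(-3070) = I*√3070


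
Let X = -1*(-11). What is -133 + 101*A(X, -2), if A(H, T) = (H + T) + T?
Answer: 574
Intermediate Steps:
X = 11
A(H, T) = H + 2*T
-133 + 101*A(X, -2) = -133 + 101*(11 + 2*(-2)) = -133 + 101*(11 - 4) = -133 + 101*7 = -133 + 707 = 574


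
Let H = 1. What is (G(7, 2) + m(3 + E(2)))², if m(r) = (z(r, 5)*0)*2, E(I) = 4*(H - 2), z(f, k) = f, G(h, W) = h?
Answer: 49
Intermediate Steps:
E(I) = -4 (E(I) = 4*(1 - 2) = 4*(-1) = -4)
m(r) = 0 (m(r) = (r*0)*2 = 0*2 = 0)
(G(7, 2) + m(3 + E(2)))² = (7 + 0)² = 7² = 49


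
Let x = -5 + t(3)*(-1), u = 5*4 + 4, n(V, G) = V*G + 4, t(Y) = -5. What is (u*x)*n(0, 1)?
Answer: 0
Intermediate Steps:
n(V, G) = 4 + G*V (n(V, G) = G*V + 4 = 4 + G*V)
u = 24 (u = 20 + 4 = 24)
x = 0 (x = -5 - 5*(-1) = -5 + 5 = 0)
(u*x)*n(0, 1) = (24*0)*(4 + 1*0) = 0*(4 + 0) = 0*4 = 0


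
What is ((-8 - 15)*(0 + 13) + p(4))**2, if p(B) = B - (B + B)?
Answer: 91809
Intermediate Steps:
p(B) = -B (p(B) = B - 2*B = -B)
((-8 - 15)*(0 + 13) + p(4))**2 = ((-8 - 15)*(0 + 13) - 1*4)**2 = (-23*13 - 4)**2 = (-299 - 4)**2 = (-303)**2 = 91809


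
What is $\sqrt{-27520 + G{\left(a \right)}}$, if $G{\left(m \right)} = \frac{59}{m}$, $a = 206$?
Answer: $\frac{i \sqrt{1167826566}}{206} \approx 165.89 i$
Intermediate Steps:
$\sqrt{-27520 + G{\left(a \right)}} = \sqrt{-27520 + \frac{59}{206}} = \sqrt{- \frac{5669061}{206}} = \frac{i \sqrt{1167826566}}{206}$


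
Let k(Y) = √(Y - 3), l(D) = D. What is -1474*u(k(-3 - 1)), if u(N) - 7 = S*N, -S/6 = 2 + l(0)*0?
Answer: -10318 + 17688*I*√7 ≈ -10318.0 + 46798.0*I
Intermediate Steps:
k(Y) = √(-3 + Y)
S = -12 (S = -6*(2 + 0*0) = -6*(2 + 0) = -6*2 = -12)
u(N) = 7 - 12*N
-1474*u(k(-3 - 1)) = -1474*(7 - 12*√(-3 + (-3 - 1))) = -1474*(7 - 12*√(-3 - 4)) = -1474*(7 - 12*I*√7) = -10318 + 17688*I*√7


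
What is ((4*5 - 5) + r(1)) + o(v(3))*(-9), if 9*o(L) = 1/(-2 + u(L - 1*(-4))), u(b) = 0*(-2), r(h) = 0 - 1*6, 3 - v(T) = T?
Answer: 19/2 ≈ 9.5000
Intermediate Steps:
v(T) = 3 - T
r(h) = -6 (r(h) = 0 - 6 = -6)
u(b) = 0
o(L) = -1/18 (o(L) = 1/(9*(-2 + 0)) = (⅑)/(-2) = (⅑)*(-½) = -1/18)
((4*5 - 5) + r(1)) + o(v(3))*(-9) = ((4*5 - 5) - 6) - 1/18*(-9) = ((20 - 5) - 6) + ½ = (15 - 6) + ½ = 9 + ½ = 19/2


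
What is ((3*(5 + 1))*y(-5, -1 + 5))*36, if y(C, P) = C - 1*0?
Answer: -3240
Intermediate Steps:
y(C, P) = C (y(C, P) = C + 0 = C)
((3*(5 + 1))*y(-5, -1 + 5))*36 = ((3*(5 + 1))*(-5))*36 = ((3*6)*(-5))*36 = (18*(-5))*36 = -90*36 = -3240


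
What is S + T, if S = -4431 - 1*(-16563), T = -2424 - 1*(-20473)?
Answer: 30181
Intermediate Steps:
T = 18049 (T = -2424 + 20473 = 18049)
S = 12132 (S = -4431 + 16563 = 12132)
S + T = 12132 + 18049 = 30181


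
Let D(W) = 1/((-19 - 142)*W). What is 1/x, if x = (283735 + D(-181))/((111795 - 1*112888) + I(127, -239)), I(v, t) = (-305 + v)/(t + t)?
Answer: -1268303743/329354811834 ≈ -0.0038509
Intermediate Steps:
I(v, t) = (-305 + v)/(2*t) (I(v, t) = (-305 + v)/((2*t)) = (-305 + v)*(1/(2*t)) = (-305 + v)/(2*t))
D(W) = -1/(161*W) (D(W) = 1/((-161)*W) = -1/(161*W))
x = -329354811834/1268303743 (x = (283735 - 1/161/(-181))/((111795 - 1*112888) + (½)*(-305 + 127)/(-239)) = (283735 - 1/161*(-1/181))/((111795 - 112888) + (½)*(-1/239)*(-178)) = (283735 + 1/29141)/(-1093 + 89/239) = 8268321636/(29141*(-261138/239)) = (8268321636/29141)*(-239/261138) = -329354811834/1268303743 ≈ -259.68)
1/x = 1/(-329354811834/1268303743) = -1268303743/329354811834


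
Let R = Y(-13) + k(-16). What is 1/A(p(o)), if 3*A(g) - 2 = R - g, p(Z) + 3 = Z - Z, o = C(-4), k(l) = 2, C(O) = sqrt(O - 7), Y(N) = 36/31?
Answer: 93/253 ≈ 0.36759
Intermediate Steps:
Y(N) = 36/31 (Y(N) = 36*(1/31) = 36/31)
C(O) = sqrt(-7 + O)
o = I*sqrt(11) (o = sqrt(-7 - 4) = sqrt(-11) = I*sqrt(11) ≈ 3.3166*I)
p(Z) = -3 (p(Z) = -3 + (Z - Z) = -3 + 0 = -3)
R = 98/31 (R = 36/31 + 2 = 98/31 ≈ 3.1613)
A(g) = 160/93 - g/3 (A(g) = 2/3 + (98/31 - g)/3 = 2/3 + (98/93 - g/3) = 160/93 - g/3)
1/A(p(o)) = 1/(160/93 - 1/3*(-3)) = 1/(160/93 + 1) = 1/(253/93) = 93/253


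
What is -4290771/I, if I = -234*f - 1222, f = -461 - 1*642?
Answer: -4290771/256880 ≈ -16.703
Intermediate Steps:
f = -1103 (f = -461 - 642 = -1103)
I = 256880 (I = -234*(-1103) - 1222 = 258102 - 1222 = 256880)
-4290771/I = -4290771/256880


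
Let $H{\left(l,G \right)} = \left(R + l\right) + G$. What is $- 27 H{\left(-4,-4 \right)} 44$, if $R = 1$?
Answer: $8316$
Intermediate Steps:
$H{\left(l,G \right)} = 1 + G + l$ ($H{\left(l,G \right)} = \left(1 + l\right) + G = 1 + G + l$)
$- 27 H{\left(-4,-4 \right)} 44 = - 27 \left(1 - 4 - 4\right) 44 = \left(-27\right) \left(-7\right) 44 = 189 \cdot 44 = 8316$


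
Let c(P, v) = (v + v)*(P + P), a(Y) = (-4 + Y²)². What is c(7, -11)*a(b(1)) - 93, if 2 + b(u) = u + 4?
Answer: -7793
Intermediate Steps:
b(u) = 2 + u (b(u) = -2 + (u + 4) = -2 + (4 + u) = 2 + u)
c(P, v) = 4*P*v (c(P, v) = (2*v)*(2*P) = 4*P*v)
c(7, -11)*a(b(1)) - 93 = (4*7*(-11))*(-4 + (2 + 1)²)² - 93 = -308*(-4 + 3²)² - 93 = -308*(-4 + 9)² - 93 = -308*5² - 93 = -308*25 - 93 = -7700 - 93 = -7793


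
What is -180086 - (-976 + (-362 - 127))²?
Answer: -2326311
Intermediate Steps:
-180086 - (-976 + (-362 - 127))² = -180086 - (-976 - 489)² = -180086 - 1*(-1465)² = -180086 - 1*2146225 = -180086 - 2146225 = -2326311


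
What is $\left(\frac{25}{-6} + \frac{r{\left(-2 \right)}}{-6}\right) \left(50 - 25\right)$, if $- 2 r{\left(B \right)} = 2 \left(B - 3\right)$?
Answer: $-125$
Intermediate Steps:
$r{\left(B \right)} = 3 - B$ ($r{\left(B \right)} = - \frac{2 \left(B - 3\right)}{2} = - \frac{2 \left(-3 + B\right)}{2} = - \frac{-6 + 2 B}{2} = 3 - B$)
$\left(\frac{25}{-6} + \frac{r{\left(-2 \right)}}{-6}\right) \left(50 - 25\right) = \left(\frac{25}{-6} + \frac{3 - -2}{-6}\right) \left(50 - 25\right) = \left(25 \left(- \frac{1}{6}\right) + \left(3 + 2\right) \left(- \frac{1}{6}\right)\right) 25 = \left(- \frac{25}{6} + 5 \left(- \frac{1}{6}\right)\right) 25 = \left(- \frac{25}{6} - \frac{5}{6}\right) 25 = \left(-5\right) 25 = -125$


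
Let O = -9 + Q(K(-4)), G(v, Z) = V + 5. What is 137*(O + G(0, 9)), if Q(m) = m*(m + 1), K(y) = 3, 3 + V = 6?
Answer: 1507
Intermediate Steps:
V = 3 (V = -3 + 6 = 3)
G(v, Z) = 8 (G(v, Z) = 3 + 5 = 8)
Q(m) = m*(1 + m)
O = 3 (O = -9 + 3*(1 + 3) = -9 + 3*4 = -9 + 12 = 3)
137*(O + G(0, 9)) = 137*(3 + 8) = 137*11 = 1507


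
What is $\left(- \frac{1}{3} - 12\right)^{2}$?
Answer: $\frac{1369}{9} \approx 152.11$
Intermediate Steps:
$\left(- \frac{1}{3} - 12\right)^{2} = \left(- \frac{37}{3}\right)^{2} = \frac{1369}{9}$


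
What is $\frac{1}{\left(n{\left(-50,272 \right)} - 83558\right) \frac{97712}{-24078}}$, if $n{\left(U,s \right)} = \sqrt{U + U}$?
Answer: $\frac{502977381}{170554817226592} + \frac{60195 i}{170554817226592} \approx 2.9491 \cdot 10^{-6} + 3.5294 \cdot 10^{-10} i$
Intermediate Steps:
$n{\left(U,s \right)} = \sqrt{2} \sqrt{U}$ ($n{\left(U,s \right)} = \sqrt{2 U} = \sqrt{2} \sqrt{U}$)
$\frac{1}{\left(n{\left(-50,272 \right)} - 83558\right) \frac{97712}{-24078}} = \frac{1}{\left(\sqrt{2} \sqrt{-50} - 83558\right) \frac{97712}{-24078}} = \frac{1}{\left(\sqrt{2} \cdot 5 i \sqrt{2} - 83558\right) 97712 \left(- \frac{1}{24078}\right)} = \frac{1}{\left(10 i - 83558\right) \left(- \frac{48856}{12039}\right)} = \frac{1}{-83558 + 10 i} \left(- \frac{12039}{48856}\right) = \frac{-83558 - 10 i}{6981939464} \left(- \frac{12039}{48856}\right) = - \frac{12039 \left(-83558 - 10 i\right)}{341109634453184}$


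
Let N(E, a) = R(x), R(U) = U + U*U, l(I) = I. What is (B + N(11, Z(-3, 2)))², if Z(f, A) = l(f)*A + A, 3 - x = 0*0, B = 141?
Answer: 23409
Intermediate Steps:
x = 3 (x = 3 - 0*0 = 3 - 1*0 = 3 + 0 = 3)
Z(f, A) = A + A*f (Z(f, A) = f*A + A = A*f + A = A + A*f)
R(U) = U + U²
N(E, a) = 12 (N(E, a) = 3*(1 + 3) = 3*4 = 12)
(B + N(11, Z(-3, 2)))² = (141 + 12)² = 153² = 23409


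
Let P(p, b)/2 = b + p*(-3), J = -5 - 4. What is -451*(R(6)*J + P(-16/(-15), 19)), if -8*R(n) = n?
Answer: -345917/20 ≈ -17296.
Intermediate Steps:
R(n) = -n/8
J = -9
P(p, b) = -6*p + 2*b (P(p, b) = 2*(b + p*(-3)) = 2*(b - 3*p) = -6*p + 2*b)
-451*(R(6)*J + P(-16/(-15), 19)) = -451*(-⅛*6*(-9) + (-(-96)/(-15) + 2*19)) = -451*(-¾*(-9) + (-(-96)*(-1)/15 + 38)) = -451*(27/4 + (-6*16/15 + 38)) = -451*(27/4 + (-32/5 + 38)) = -451*(27/4 + 158/5) = -451*767/20 = -345917/20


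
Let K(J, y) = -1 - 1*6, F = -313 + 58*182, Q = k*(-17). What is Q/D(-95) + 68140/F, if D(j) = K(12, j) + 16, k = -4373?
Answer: 762088123/92187 ≈ 8266.8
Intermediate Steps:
Q = 74341 (Q = -4373*(-17) = 74341)
F = 10243 (F = -313 + 10556 = 10243)
K(J, y) = -7 (K(J, y) = -1 - 6 = -7)
D(j) = 9 (D(j) = -7 + 16 = 9)
Q/D(-95) + 68140/F = 74341/9 + 68140/10243 = 762088123/92187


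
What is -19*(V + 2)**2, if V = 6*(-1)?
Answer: -304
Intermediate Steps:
V = -6
-19*(V + 2)**2 = -19*(-6 + 2)**2 = -19*(-4)**2 = -19*16 = -304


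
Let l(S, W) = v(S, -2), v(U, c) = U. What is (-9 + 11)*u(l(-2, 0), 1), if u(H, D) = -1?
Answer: -2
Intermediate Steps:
l(S, W) = S
(-9 + 11)*u(l(-2, 0), 1) = (-9 + 11)*(-1) = 2*(-1) = -2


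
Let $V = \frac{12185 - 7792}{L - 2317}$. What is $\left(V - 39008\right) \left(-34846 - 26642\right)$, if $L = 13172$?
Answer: $\frac{26035706861136}{10855} \approx 2.3985 \cdot 10^{9}$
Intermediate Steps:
$V = \frac{4393}{10855}$ ($V = \frac{12185 - 7792}{13172 - 2317} = \frac{4393}{10855} \approx 0.4047$)
$\left(V - 39008\right) \left(-34846 - 26642\right) = \left(\frac{4393}{10855} - 39008\right) \left(-34846 - 26642\right) = \left(- \frac{423427447}{10855}\right) \left(-61488\right) = \frac{26035706861136}{10855}$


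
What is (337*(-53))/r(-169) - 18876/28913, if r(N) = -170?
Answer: 513206173/4915210 ≈ 104.41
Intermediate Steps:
(337*(-53))/r(-169) - 18876/28913 = (337*(-53))/(-170) - 18876/28913 = -17861*(-1/170) - 18876*1/28913 = 17861/170 - 18876/28913 = 513206173/4915210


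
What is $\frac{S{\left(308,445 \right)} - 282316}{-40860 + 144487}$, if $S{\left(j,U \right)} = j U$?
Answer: $- \frac{145256}{103627} \approx -1.4017$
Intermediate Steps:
$S{\left(j,U \right)} = U j$
$\frac{S{\left(308,445 \right)} - 282316}{-40860 + 144487} = \frac{445 \cdot 308 - 282316}{-40860 + 144487} = \frac{137060 - 282316}{103627} = \left(-145256\right) \frac{1}{103627} = - \frac{145256}{103627}$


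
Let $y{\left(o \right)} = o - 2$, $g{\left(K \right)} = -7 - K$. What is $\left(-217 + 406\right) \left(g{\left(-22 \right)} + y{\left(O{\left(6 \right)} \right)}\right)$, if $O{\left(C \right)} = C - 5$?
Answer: $2646$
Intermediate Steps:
$O{\left(C \right)} = -5 + C$
$y{\left(o \right)} = -2 + o$
$\left(-217 + 406\right) \left(g{\left(-22 \right)} + y{\left(O{\left(6 \right)} \right)}\right) = \left(-217 + 406\right) \left(\left(-7 - -22\right) + \left(-2 + \left(-5 + 6\right)\right)\right) = 189 \left(\left(-7 + 22\right) + \left(-2 + 1\right)\right) = 189 \left(15 - 1\right) = 189 \cdot 14 = 2646$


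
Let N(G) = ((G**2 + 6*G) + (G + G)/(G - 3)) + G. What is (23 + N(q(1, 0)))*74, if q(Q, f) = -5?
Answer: 2109/2 ≈ 1054.5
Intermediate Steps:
N(G) = G**2 + 7*G + 2*G/(-3 + G) (N(G) = ((G**2 + 6*G) + (2*G)/(-3 + G)) + G = ((G**2 + 6*G) + 2*G/(-3 + G)) + G = (G**2 + 6*G + 2*G/(-3 + G)) + G = G**2 + 7*G + 2*G/(-3 + G))
(23 + N(q(1, 0)))*74 = (23 - 5*(-19 + (-5)**2 + 4*(-5))/(-3 - 5))*74 = (23 - 5*(-19 + 25 - 20)/(-8))*74 = (23 - 5*(-1/8)*(-14))*74 = (23 - 35/4)*74 = (57/4)*74 = 2109/2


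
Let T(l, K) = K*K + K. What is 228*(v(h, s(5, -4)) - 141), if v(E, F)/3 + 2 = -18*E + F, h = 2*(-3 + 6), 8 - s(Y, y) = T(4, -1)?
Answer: -101916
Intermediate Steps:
T(l, K) = K + K² (T(l, K) = K² + K = K + K²)
s(Y, y) = 8 (s(Y, y) = 8 - (-1)*(1 - 1) = 8 - (-1)*0 = 8 - 1*0 = 8 + 0 = 8)
h = 6 (h = 2*3 = 6)
v(E, F) = -6 - 54*E + 3*F (v(E, F) = -6 + 3*(-18*E + F) = -6 + 3*(F - 18*E) = -6 + (-54*E + 3*F) = -6 - 54*E + 3*F)
228*(v(h, s(5, -4)) - 141) = 228*((-6 - 54*6 + 3*8) - 141) = 228*((-6 - 324 + 24) - 141) = 228*(-306 - 141) = 228*(-447) = -101916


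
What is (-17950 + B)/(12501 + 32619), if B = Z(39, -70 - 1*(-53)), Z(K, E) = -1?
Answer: -17951/45120 ≈ -0.39785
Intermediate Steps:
B = -1
(-17950 + B)/(12501 + 32619) = (-17950 - 1)/(12501 + 32619) = -17951/45120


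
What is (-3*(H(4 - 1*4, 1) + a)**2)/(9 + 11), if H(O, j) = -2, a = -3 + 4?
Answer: -3/20 ≈ -0.15000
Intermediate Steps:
a = 1
(-3*(H(4 - 1*4, 1) + a)**2)/(9 + 11) = (-3*(-2 + 1)**2)/(9 + 11) = -3*(-1)**2/20 = -3*1*(1/20) = -3*1/20 = -3/20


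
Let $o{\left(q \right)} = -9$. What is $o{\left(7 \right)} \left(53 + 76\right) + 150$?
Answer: $-1011$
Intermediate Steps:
$o{\left(7 \right)} \left(53 + 76\right) + 150 = - 9 \left(53 + 76\right) + 150 = \left(-9\right) 129 + 150 = -1161 + 150 = -1011$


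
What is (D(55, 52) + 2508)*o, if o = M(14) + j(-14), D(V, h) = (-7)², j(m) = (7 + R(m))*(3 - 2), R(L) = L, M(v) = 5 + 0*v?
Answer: -5114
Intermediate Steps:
M(v) = 5 (M(v) = 5 + 0 = 5)
j(m) = 7 + m (j(m) = (7 + m)*(3 - 2) = (7 + m)*1 = 7 + m)
D(V, h) = 49
o = -2 (o = 5 + (7 - 14) = 5 - 7 = -2)
(D(55, 52) + 2508)*o = (49 + 2508)*(-2) = 2557*(-2) = -5114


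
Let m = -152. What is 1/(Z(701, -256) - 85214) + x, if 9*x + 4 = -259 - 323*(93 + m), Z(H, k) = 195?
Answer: 1597847077/765171 ≈ 2088.2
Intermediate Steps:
x = 18794/9 (x = -4/9 + (-259 - 323*(93 - 152))/9 = -4/9 + (-259 - 323*(-59))/9 = -4/9 + (-259 + 19057)/9 = -4/9 + (1/9)*18798 = -4/9 + 6266/3 = 18794/9 ≈ 2088.2)
1/(Z(701, -256) - 85214) + x = 1/(195 - 85214) + 18794/9 = 1/(-85019) + 18794/9 = -1/85019 + 18794/9 = 1597847077/765171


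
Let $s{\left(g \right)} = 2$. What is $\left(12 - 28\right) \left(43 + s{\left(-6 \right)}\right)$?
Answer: $-720$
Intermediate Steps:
$\left(12 - 28\right) \left(43 + s{\left(-6 \right)}\right) = \left(12 - 28\right) \left(43 + 2\right) = \left(12 - 28\right) 45 = \left(-16\right) 45 = -720$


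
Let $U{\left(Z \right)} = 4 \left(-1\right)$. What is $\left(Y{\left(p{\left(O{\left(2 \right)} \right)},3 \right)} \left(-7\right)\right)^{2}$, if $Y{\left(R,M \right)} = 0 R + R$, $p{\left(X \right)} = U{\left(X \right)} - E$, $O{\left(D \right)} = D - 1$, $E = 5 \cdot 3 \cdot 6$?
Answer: $432964$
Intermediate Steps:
$U{\left(Z \right)} = -4$
$E = 90$ ($E = 15 \cdot 6 = 90$)
$O{\left(D \right)} = -1 + D$
$p{\left(X \right)} = -94$ ($p{\left(X \right)} = -4 - 90 = -94$)
$Y{\left(R,M \right)} = R$ ($Y{\left(R,M \right)} = 0 + R = R$)
$\left(Y{\left(p{\left(O{\left(2 \right)} \right)},3 \right)} \left(-7\right)\right)^{2} = \left(\left(-94\right) \left(-7\right)\right)^{2} = 658^{2} = 432964$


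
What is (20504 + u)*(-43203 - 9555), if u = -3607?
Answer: -891451926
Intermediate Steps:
(20504 + u)*(-43203 - 9555) = (20504 - 3607)*(-43203 - 9555) = 16897*(-52758) = -891451926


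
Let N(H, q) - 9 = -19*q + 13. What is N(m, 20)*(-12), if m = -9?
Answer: 4296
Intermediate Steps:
N(H, q) = 22 - 19*q (N(H, q) = 9 + (-19*q + 13) = 9 + (13 - 19*q) = 22 - 19*q)
N(m, 20)*(-12) = (22 - 19*20)*(-12) = (22 - 380)*(-12) = -358*(-12) = 4296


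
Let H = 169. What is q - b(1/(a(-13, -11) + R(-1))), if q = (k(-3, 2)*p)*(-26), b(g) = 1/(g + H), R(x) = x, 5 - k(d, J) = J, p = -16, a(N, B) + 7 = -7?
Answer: 3162417/2534 ≈ 1248.0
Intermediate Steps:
a(N, B) = -14 (a(N, B) = -7 - 7 = -14)
k(d, J) = 5 - J
b(g) = 1/(169 + g) (b(g) = 1/(g + 169) = 1/(169 + g))
q = 1248 (q = ((5 - 1*2)*(-16))*(-26) = ((5 - 2)*(-16))*(-26) = (3*(-16))*(-26) = -48*(-26) = 1248)
q - b(1/(a(-13, -11) + R(-1))) = 1248 - 1/(169 + 1/(-14 - 1)) = 1248 - 1/(169 + 1/(-15)) = 1248 - 1/(169 - 1/15) = 1248 - 1/2534/15 = 1248 - 1*15/2534 = 1248 - 15/2534 = 3162417/2534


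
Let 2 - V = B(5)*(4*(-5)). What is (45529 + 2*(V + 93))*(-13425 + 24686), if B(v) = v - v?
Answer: 514841659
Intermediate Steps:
B(v) = 0
V = 2 (V = 2 - 0*4*(-5) = 2 - 0*(-20) = 2 - 1*0 = 2 + 0 = 2)
(45529 + 2*(V + 93))*(-13425 + 24686) = (45529 + 2*(2 + 93))*(-13425 + 24686) = (45529 + 2*95)*11261 = (45529 + 190)*11261 = 45719*11261 = 514841659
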